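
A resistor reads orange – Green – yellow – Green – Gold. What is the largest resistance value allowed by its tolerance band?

37170000 Ω

Orange → 3 (first significant figure)
Green → 5 (second significant figure)
Yellow → 4 (third significant figure)
Green → ×10^5 multiplier
Gold → ±5% tolerance
354 × 100000 = 35400000 Ω
Largest = 35400000 × (1 + 5/100) = 37170000 Ω.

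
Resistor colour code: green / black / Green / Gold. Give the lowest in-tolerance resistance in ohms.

Green → 5 (first significant figure)
Black → 0 (second significant figure)
Green → ×10^5 multiplier
Gold → ±5% tolerance
50 × 100000 = 5000000 Ω
Lowest = 5000000 × (1 − 5/100) = 4750000 Ω.

4750000 Ω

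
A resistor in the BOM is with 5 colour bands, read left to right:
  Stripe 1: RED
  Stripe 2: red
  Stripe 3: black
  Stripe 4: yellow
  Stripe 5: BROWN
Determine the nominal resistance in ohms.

2200000 Ω

Red → 2 (first significant figure)
Red → 2 (second significant figure)
Black → 0 (third significant figure)
Yellow → ×10^4 multiplier
220 × 10000 = 2200000 Ω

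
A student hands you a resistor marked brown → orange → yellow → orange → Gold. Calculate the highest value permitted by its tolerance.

140700 Ω

Brown → 1 (first significant figure)
Orange → 3 (second significant figure)
Yellow → 4 (third significant figure)
Orange → ×10^3 multiplier
Gold → ±5% tolerance
134 × 1000 = 134000 Ω
Highest = 134000 × (1 + 5/100) = 140700 Ω.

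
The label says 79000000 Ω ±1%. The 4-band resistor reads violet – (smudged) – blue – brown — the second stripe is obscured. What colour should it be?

79000000 Ω = 79 × 10^6.
The second band gives digit 9 of the significand, and 9 is white.

white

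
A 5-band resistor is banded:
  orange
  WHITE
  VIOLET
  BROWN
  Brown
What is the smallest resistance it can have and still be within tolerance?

Orange → 3 (first significant figure)
White → 9 (second significant figure)
Violet → 7 (third significant figure)
Brown → ×10 multiplier
Brown → ±1% tolerance
397 × 10 = 3970 Ω
Smallest = 3970 × (1 − 1/100) = 3930.3 Ω.

3930.3 Ω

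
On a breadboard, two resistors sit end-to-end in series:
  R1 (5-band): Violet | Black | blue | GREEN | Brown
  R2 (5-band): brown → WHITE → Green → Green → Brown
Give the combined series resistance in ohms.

R1: violet, black, blue → 706; green ×10^5 → 70600000 Ω.
R2: brown, white, green → 195; green ×10^5 → 19500000 Ω.
Series: 70600000 + 19500000 = 90100000 Ω.

90100000 Ω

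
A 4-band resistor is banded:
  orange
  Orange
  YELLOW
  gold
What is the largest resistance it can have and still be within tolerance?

Orange → 3 (first significant figure)
Orange → 3 (second significant figure)
Yellow → ×10^4 multiplier
Gold → ±5% tolerance
33 × 10000 = 330000 Ω
Largest = 330000 × (1 + 5/100) = 346500 Ω.

346500 Ω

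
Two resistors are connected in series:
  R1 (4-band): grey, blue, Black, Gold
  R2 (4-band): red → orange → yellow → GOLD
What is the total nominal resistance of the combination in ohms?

R1: grey, blue → 86; black ×1 → 86 Ω.
R2: red, orange → 23; yellow ×10^4 → 230000 Ω.
Series: 86 + 230000 = 230086 Ω.

230086 Ω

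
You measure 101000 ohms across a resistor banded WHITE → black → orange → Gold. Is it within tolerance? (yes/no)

White → 9 (first significant figure)
Black → 0 (second significant figure)
Orange → ×10^3 multiplier
Gold → ±5% tolerance
90 × 1000 = 90000 Ω
Allowed range: 85500 Ω to 94500 Ω.
101000 ohms lies outside that range.

no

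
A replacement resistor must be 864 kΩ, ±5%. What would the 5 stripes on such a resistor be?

grey, blue, yellow, orange, gold

864000 Ω = 864 × 10^3.
8 → grey
6 → blue
4 → yellow
Multiplier 10^3 → orange.
±5% tolerance → gold.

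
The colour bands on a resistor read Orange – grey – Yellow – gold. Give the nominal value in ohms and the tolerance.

380000 Ω ±5%

Orange → 3 (first significant figure)
Grey → 8 (second significant figure)
Yellow → ×10^4 multiplier
Gold → ±5% tolerance
38 × 10000 = 380000 Ω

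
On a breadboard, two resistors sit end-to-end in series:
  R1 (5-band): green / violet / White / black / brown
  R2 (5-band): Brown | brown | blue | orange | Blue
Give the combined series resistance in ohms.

116579 Ω

R1: green, violet, white → 579; black ×1 → 579 Ω.
R2: brown, brown, blue → 116; orange ×10^3 → 116000 Ω.
Series: 579 + 116000 = 116579 Ω.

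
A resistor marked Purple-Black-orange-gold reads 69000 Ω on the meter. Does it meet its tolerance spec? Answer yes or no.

yes

Violet → 7 (first significant figure)
Black → 0 (second significant figure)
Orange → ×10^3 multiplier
Gold → ±5% tolerance
70 × 1000 = 70000 Ω
Allowed range: 66500 Ω to 73500 Ω.
69000 Ω lies inside that range.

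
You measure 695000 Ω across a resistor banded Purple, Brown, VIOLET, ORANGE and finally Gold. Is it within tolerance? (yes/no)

Violet → 7 (first significant figure)
Brown → 1 (second significant figure)
Violet → 7 (third significant figure)
Orange → ×10^3 multiplier
Gold → ±5% tolerance
717 × 1000 = 717000 Ω
Allowed range: 681150 Ω to 752850 Ω.
695000 Ω lies inside that range.

yes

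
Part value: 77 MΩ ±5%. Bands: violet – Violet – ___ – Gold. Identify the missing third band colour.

blue

77000000 Ω = 77 × 10^6.
The third band is the multiplier, 10^6, which is blue.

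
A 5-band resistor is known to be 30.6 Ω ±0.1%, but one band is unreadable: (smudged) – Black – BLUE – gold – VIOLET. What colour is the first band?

30.6 Ω = 306 × 10^-1.
The first band gives digit 3 of the significand, and 3 is orange.

orange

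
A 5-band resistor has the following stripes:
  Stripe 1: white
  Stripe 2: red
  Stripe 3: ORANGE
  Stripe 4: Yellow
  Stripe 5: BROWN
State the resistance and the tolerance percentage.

9230000 Ω ±1%

White → 9 (first significant figure)
Red → 2 (second significant figure)
Orange → 3 (third significant figure)
Yellow → ×10^4 multiplier
Brown → ±1% tolerance
923 × 10000 = 9230000 Ω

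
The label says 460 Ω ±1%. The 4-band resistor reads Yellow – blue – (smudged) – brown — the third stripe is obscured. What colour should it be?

460 Ω = 46 × 10^1.
The third band is the multiplier, 10^1, which is brown.

brown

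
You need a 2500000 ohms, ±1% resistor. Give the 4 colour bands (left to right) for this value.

2500000 Ω = 25 × 10^5.
2 → red
5 → green
Multiplier 10^5 → green.
±1% tolerance → brown.

red, green, green, brown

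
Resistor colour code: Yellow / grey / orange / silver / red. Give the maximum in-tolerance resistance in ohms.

4.9266 Ω

Yellow → 4 (first significant figure)
Grey → 8 (second significant figure)
Orange → 3 (third significant figure)
Silver → ×0.01 multiplier
Red → ±2% tolerance
483 × 0.01 = 4.83 Ω
Maximum = 4.83 × (1 + 2/100) = 4.9266 Ω.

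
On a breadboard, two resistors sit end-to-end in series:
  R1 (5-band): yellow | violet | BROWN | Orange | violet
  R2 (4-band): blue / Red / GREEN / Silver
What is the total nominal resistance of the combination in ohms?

6671000 Ω

R1: yellow, violet, brown → 471; orange ×10^3 → 471000 Ω.
R2: blue, red → 62; green ×10^5 → 6200000 Ω.
Series: 471000 + 6200000 = 6671000 Ω.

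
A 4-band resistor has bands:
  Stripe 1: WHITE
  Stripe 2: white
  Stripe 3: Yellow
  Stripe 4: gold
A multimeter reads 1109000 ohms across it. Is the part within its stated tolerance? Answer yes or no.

no

White → 9 (first significant figure)
White → 9 (second significant figure)
Yellow → ×10^4 multiplier
Gold → ±5% tolerance
99 × 10000 = 990000 Ω
Allowed range: 940500 Ω to 1039500 Ω.
1109000 ohms lies outside that range.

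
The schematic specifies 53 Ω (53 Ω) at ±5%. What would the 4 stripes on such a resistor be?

green, orange, black, gold

53 Ω = 53 × 10^0.
5 → green
3 → orange
Multiplier 10^0 → black.
±5% tolerance → gold.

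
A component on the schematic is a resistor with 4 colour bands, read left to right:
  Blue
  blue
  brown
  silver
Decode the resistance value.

Blue → 6 (first significant figure)
Blue → 6 (second significant figure)
Brown → ×10 multiplier
66 × 10 = 660 Ω

660 Ω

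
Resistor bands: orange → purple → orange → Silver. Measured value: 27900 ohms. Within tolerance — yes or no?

Orange → 3 (first significant figure)
Violet → 7 (second significant figure)
Orange → ×10^3 multiplier
Silver → ±10% tolerance
37 × 1000 = 37000 Ω
Allowed range: 33300 Ω to 40700 Ω.
27900 ohms lies outside that range.

no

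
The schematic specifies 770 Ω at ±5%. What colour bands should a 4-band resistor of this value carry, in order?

violet, violet, brown, gold

770 Ω = 77 × 10^1.
7 → violet
7 → violet
Multiplier 10^1 → brown.
±5% tolerance → gold.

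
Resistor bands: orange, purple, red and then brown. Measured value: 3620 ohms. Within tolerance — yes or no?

Orange → 3 (first significant figure)
Violet → 7 (second significant figure)
Red → ×10^2 multiplier
Brown → ±1% tolerance
37 × 100 = 3700 Ω
Allowed range: 3663 Ω to 3737 Ω.
3620 ohms lies outside that range.

no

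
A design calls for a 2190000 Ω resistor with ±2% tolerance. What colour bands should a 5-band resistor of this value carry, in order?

2190000 Ω = 219 × 10^4.
2 → red
1 → brown
9 → white
Multiplier 10^4 → yellow.
±2% tolerance → red.

red, brown, white, yellow, red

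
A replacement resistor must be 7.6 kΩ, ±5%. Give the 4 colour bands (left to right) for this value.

7600 Ω = 76 × 10^2.
7 → violet
6 → blue
Multiplier 10^2 → red.
±5% tolerance → gold.

violet, blue, red, gold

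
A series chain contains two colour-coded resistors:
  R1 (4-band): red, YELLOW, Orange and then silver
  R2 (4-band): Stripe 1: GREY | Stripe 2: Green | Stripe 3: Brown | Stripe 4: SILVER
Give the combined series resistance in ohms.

24850 Ω

R1: red, yellow → 24; orange ×10^3 → 24000 Ω.
R2: grey, green → 85; brown ×10 → 850 Ω.
Series: 24000 + 850 = 24850 Ω.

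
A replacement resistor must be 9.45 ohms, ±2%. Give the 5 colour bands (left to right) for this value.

white, yellow, green, silver, red

9.45 Ω = 945 × 10^-2.
9 → white
4 → yellow
5 → green
Multiplier 10^-2 → silver.
±2% tolerance → red.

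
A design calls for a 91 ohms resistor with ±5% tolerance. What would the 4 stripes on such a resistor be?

white, brown, black, gold

91 Ω = 91 × 10^0.
9 → white
1 → brown
Multiplier 10^0 → black.
±5% tolerance → gold.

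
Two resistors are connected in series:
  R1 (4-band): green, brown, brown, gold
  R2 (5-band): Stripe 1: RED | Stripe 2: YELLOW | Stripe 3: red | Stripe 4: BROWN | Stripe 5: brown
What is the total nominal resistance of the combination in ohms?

2930 Ω

R1: green, brown → 51; brown ×10 → 510 Ω.
R2: red, yellow, red → 242; brown ×10 → 2420 Ω.
Series: 510 + 2420 = 2930 Ω.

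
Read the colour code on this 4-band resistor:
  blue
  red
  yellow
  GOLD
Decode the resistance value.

620000 Ω

Blue → 6 (first significant figure)
Red → 2 (second significant figure)
Yellow → ×10^4 multiplier
62 × 10000 = 620000 Ω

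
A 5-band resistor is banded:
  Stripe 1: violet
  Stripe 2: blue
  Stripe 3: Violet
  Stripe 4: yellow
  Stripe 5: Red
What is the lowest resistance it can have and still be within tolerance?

7516600 Ω

Violet → 7 (first significant figure)
Blue → 6 (second significant figure)
Violet → 7 (third significant figure)
Yellow → ×10^4 multiplier
Red → ±2% tolerance
767 × 10000 = 7670000 Ω
Lowest = 7670000 × (1 − 2/100) = 7516600 Ω.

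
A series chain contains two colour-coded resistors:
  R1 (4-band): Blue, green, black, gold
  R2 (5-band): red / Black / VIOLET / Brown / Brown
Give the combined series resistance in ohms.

2135 Ω

R1: blue, green → 65; black ×1 → 65 Ω.
R2: red, black, violet → 207; brown ×10 → 2070 Ω.
Series: 65 + 2070 = 2135 Ω.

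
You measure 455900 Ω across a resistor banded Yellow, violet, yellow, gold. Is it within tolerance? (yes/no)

Yellow → 4 (first significant figure)
Violet → 7 (second significant figure)
Yellow → ×10^4 multiplier
Gold → ±5% tolerance
47 × 10000 = 470000 Ω
Allowed range: 446500 Ω to 493500 Ω.
455900 Ω lies inside that range.

yes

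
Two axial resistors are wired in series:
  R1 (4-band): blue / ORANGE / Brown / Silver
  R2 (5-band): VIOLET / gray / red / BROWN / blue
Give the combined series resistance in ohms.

R1: blue, orange → 63; brown ×10 → 630 Ω.
R2: violet, grey, red → 782; brown ×10 → 7820 Ω.
Series: 630 + 7820 = 8450 Ω.

8450 Ω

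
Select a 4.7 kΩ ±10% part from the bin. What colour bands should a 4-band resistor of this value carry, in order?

4700 Ω = 47 × 10^2.
4 → yellow
7 → violet
Multiplier 10^2 → red.
±10% tolerance → silver.

yellow, violet, red, silver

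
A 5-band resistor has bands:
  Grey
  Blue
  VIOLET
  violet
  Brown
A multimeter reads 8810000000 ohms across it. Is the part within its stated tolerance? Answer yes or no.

Grey → 8 (first significant figure)
Blue → 6 (second significant figure)
Violet → 7 (third significant figure)
Violet → ×10^7 multiplier
Brown → ±1% tolerance
867 × 10000000 = 8670000000 Ω
Allowed range: 8583300000 Ω to 8756700000 Ω.
8810000000 ohms lies outside that range.

no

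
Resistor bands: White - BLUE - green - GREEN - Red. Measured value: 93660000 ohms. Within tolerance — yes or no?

no

White → 9 (first significant figure)
Blue → 6 (second significant figure)
Green → 5 (third significant figure)
Green → ×10^5 multiplier
Red → ±2% tolerance
965 × 100000 = 96500000 Ω
Allowed range: 94570000 Ω to 98430000 Ω.
93660000 ohms lies outside that range.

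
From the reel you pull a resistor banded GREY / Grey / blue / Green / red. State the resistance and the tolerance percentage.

88600000 Ω ±2%

Grey → 8 (first significant figure)
Grey → 8 (second significant figure)
Blue → 6 (third significant figure)
Green → ×10^5 multiplier
Red → ±2% tolerance
886 × 100000 = 88600000 Ω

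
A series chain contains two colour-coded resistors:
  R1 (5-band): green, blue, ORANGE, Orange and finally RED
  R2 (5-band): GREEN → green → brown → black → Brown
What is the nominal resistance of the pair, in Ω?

R1: green, blue, orange → 563; orange ×10^3 → 563000 Ω.
R2: green, green, brown → 551; black ×1 → 551 Ω.
Series: 563000 + 551 = 563551 Ω.

563551 Ω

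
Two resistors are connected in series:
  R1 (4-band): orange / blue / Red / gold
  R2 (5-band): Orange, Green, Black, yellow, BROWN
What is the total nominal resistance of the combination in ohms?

3503600 Ω

R1: orange, blue → 36; red ×10^2 → 3600 Ω.
R2: orange, green, black → 350; yellow ×10^4 → 3500000 Ω.
Series: 3600 + 3500000 = 3503600 Ω.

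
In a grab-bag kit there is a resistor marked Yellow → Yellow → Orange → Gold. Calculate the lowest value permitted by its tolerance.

41800 Ω

Yellow → 4 (first significant figure)
Yellow → 4 (second significant figure)
Orange → ×10^3 multiplier
Gold → ±5% tolerance
44 × 1000 = 44000 Ω
Lowest = 44000 × (1 − 5/100) = 41800 Ω.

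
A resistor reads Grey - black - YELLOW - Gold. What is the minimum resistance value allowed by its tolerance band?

Grey → 8 (first significant figure)
Black → 0 (second significant figure)
Yellow → ×10^4 multiplier
Gold → ±5% tolerance
80 × 10000 = 800000 Ω
Minimum = 800000 × (1 − 5/100) = 760000 Ω.

760000 Ω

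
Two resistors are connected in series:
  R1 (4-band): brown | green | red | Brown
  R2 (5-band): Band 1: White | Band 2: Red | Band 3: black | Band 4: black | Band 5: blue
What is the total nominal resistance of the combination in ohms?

R1: brown, green → 15; red ×10^2 → 1500 Ω.
R2: white, red, black → 920; black ×1 → 920 Ω.
Series: 1500 + 920 = 2420 Ω.

2420 Ω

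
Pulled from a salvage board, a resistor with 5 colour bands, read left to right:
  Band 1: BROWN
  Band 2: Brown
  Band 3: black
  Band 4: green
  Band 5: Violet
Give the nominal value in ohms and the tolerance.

11000000 Ω ±0.1%

Brown → 1 (first significant figure)
Brown → 1 (second significant figure)
Black → 0 (third significant figure)
Green → ×10^5 multiplier
Violet → ±0.1% tolerance
110 × 100000 = 11000000 Ω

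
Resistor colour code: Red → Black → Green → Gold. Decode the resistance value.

Red → 2 (first significant figure)
Black → 0 (second significant figure)
Green → ×10^5 multiplier
20 × 100000 = 2000000 Ω

2000000 Ω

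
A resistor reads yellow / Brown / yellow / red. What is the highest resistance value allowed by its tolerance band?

418200 Ω

Yellow → 4 (first significant figure)
Brown → 1 (second significant figure)
Yellow → ×10^4 multiplier
Red → ±2% tolerance
41 × 10000 = 410000 Ω
Highest = 410000 × (1 + 2/100) = 418200 Ω.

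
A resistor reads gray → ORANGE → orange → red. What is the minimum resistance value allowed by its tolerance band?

81340 Ω

Grey → 8 (first significant figure)
Orange → 3 (second significant figure)
Orange → ×10^3 multiplier
Red → ±2% tolerance
83 × 1000 = 83000 Ω
Minimum = 83000 × (1 − 2/100) = 81340 Ω.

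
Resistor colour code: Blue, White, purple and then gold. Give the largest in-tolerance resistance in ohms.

724500000 Ω

Blue → 6 (first significant figure)
White → 9 (second significant figure)
Violet → ×10^7 multiplier
Gold → ±5% tolerance
69 × 10000000 = 690000000 Ω
Largest = 690000000 × (1 + 5/100) = 724500000 Ω.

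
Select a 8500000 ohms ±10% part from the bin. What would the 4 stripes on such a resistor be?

grey, green, green, silver

8500000 Ω = 85 × 10^5.
8 → grey
5 → green
Multiplier 10^5 → green.
±10% tolerance → silver.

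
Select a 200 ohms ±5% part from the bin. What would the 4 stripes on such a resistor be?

red, black, brown, gold

200 Ω = 20 × 10^1.
2 → red
0 → black
Multiplier 10^1 → brown.
±5% tolerance → gold.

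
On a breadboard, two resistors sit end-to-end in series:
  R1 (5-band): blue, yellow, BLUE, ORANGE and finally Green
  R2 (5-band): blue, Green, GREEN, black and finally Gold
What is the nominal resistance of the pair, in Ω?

646655 Ω

R1: blue, yellow, blue → 646; orange ×10^3 → 646000 Ω.
R2: blue, green, green → 655; black ×1 → 655 Ω.
Series: 646000 + 655 = 646655 Ω.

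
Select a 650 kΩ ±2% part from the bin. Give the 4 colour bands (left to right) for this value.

blue, green, yellow, red

650000 Ω = 65 × 10^4.
6 → blue
5 → green
Multiplier 10^4 → yellow.
±2% tolerance → red.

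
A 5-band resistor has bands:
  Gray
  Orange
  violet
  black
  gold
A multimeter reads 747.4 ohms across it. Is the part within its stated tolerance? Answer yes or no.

Grey → 8 (first significant figure)
Orange → 3 (second significant figure)
Violet → 7 (third significant figure)
Black → ×1 multiplier
Gold → ±5% tolerance
837 × 1 = 837 Ω
Allowed range: 795.15 Ω to 878.85 Ω.
747.4 ohms lies outside that range.

no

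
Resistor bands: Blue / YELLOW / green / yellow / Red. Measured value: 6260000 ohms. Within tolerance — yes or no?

no

Blue → 6 (first significant figure)
Yellow → 4 (second significant figure)
Green → 5 (third significant figure)
Yellow → ×10^4 multiplier
Red → ±2% tolerance
645 × 10000 = 6450000 Ω
Allowed range: 6321000 Ω to 6579000 Ω.
6260000 ohms lies outside that range.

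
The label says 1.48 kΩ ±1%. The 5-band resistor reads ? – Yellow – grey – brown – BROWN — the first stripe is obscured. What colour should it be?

brown

1480 Ω = 148 × 10^1.
The first band gives digit 1 of the significand, and 1 is brown.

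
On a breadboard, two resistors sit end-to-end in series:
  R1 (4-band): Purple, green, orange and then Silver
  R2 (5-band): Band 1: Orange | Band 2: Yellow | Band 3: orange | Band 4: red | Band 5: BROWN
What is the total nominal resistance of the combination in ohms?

109300 Ω

R1: violet, green → 75; orange ×10^3 → 75000 Ω.
R2: orange, yellow, orange → 343; red ×10^2 → 34300 Ω.
Series: 75000 + 34300 = 109300 Ω.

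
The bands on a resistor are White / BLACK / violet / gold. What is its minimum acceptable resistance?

855000000 Ω

White → 9 (first significant figure)
Black → 0 (second significant figure)
Violet → ×10^7 multiplier
Gold → ±5% tolerance
90 × 10000000 = 900000000 Ω
Minimum = 900000000 × (1 − 5/100) = 855000000 Ω.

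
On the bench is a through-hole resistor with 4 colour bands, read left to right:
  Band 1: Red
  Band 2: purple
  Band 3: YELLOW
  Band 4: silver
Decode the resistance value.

270000 Ω

Red → 2 (first significant figure)
Violet → 7 (second significant figure)
Yellow → ×10^4 multiplier
27 × 10000 = 270000 Ω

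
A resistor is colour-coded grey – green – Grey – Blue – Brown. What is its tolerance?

The last band, brown, is the tolerance band.
Brown corresponds to ±1%.

±1%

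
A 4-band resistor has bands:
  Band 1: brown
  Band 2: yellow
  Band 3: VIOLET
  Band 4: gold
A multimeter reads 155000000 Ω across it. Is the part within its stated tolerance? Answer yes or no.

no

Brown → 1 (first significant figure)
Yellow → 4 (second significant figure)
Violet → ×10^7 multiplier
Gold → ±5% tolerance
14 × 10000000 = 140000000 Ω
Allowed range: 133000000 Ω to 147000000 Ω.
155000000 Ω lies outside that range.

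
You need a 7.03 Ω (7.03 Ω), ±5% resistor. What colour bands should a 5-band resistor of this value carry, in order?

7.03 Ω = 703 × 10^-2.
7 → violet
0 → black
3 → orange
Multiplier 10^-2 → silver.
±5% tolerance → gold.

violet, black, orange, silver, gold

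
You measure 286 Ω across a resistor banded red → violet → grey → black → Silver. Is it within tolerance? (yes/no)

yes

Red → 2 (first significant figure)
Violet → 7 (second significant figure)
Grey → 8 (third significant figure)
Black → ×1 multiplier
Silver → ±10% tolerance
278 × 1 = 278 Ω
Allowed range: 250.2 Ω to 305.8 Ω.
286 Ω lies inside that range.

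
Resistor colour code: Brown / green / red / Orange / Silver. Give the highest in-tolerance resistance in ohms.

167200 Ω

Brown → 1 (first significant figure)
Green → 5 (second significant figure)
Red → 2 (third significant figure)
Orange → ×10^3 multiplier
Silver → ±10% tolerance
152 × 1000 = 152000 Ω
Highest = 152000 × (1 + 10/100) = 167200 Ω.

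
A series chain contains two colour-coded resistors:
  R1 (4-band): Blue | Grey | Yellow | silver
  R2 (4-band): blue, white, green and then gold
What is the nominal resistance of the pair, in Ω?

7580000 Ω

R1: blue, grey → 68; yellow ×10^4 → 680000 Ω.
R2: blue, white → 69; green ×10^5 → 6900000 Ω.
Series: 680000 + 6900000 = 7580000 Ω.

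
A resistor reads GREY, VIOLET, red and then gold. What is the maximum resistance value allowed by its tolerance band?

Grey → 8 (first significant figure)
Violet → 7 (second significant figure)
Red → ×10^2 multiplier
Gold → ±5% tolerance
87 × 100 = 8700 Ω
Maximum = 8700 × (1 + 5/100) = 9135 Ω.

9135 Ω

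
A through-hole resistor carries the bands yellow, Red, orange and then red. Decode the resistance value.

42000 Ω

Yellow → 4 (first significant figure)
Red → 2 (second significant figure)
Orange → ×10^3 multiplier
42 × 1000 = 42000 Ω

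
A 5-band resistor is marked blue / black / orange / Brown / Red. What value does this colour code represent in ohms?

6030 Ω

Blue → 6 (first significant figure)
Black → 0 (second significant figure)
Orange → 3 (third significant figure)
Brown → ×10 multiplier
603 × 10 = 6030 Ω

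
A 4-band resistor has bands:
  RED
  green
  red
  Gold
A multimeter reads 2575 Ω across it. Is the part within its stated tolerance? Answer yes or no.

yes

Red → 2 (first significant figure)
Green → 5 (second significant figure)
Red → ×10^2 multiplier
Gold → ±5% tolerance
25 × 100 = 2500 Ω
Allowed range: 2375 Ω to 2625 Ω.
2575 Ω lies inside that range.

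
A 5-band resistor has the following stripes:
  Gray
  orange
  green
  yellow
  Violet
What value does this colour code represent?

8350000 Ω

Grey → 8 (first significant figure)
Orange → 3 (second significant figure)
Green → 5 (third significant figure)
Yellow → ×10^4 multiplier
835 × 10000 = 8350000 Ω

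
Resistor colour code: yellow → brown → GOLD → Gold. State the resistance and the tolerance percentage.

Yellow → 4 (first significant figure)
Brown → 1 (second significant figure)
Gold → ×0.1 multiplier
Gold → ±5% tolerance
41 × 0.1 = 4.1 Ω

4.1 Ω ±5%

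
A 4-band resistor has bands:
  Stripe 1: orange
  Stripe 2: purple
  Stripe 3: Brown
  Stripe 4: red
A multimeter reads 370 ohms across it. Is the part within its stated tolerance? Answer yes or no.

Orange → 3 (first significant figure)
Violet → 7 (second significant figure)
Brown → ×10 multiplier
Red → ±2% tolerance
37 × 10 = 370 Ω
Allowed range: 362.6 Ω to 377.4 Ω.
370 ohms lies inside that range.

yes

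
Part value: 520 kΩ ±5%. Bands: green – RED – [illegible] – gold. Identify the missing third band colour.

yellow

520000 Ω = 52 × 10^4.
The third band is the multiplier, 10^4, which is yellow.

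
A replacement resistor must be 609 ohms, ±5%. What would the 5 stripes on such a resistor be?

609 Ω = 609 × 10^0.
6 → blue
0 → black
9 → white
Multiplier 10^0 → black.
±5% tolerance → gold.

blue, black, white, black, gold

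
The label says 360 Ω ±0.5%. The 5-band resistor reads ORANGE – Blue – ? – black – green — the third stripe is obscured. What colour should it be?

360 Ω = 360 × 10^0.
The third band gives digit 0 of the significand, and 0 is black.

black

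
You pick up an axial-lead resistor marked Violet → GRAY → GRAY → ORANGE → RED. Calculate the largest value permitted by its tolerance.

803760 Ω

Violet → 7 (first significant figure)
Grey → 8 (second significant figure)
Grey → 8 (third significant figure)
Orange → ×10^3 multiplier
Red → ±2% tolerance
788 × 1000 = 788000 Ω
Largest = 788000 × (1 + 2/100) = 803760 Ω.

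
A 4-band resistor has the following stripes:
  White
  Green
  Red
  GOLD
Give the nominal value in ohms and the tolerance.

9500 Ω ±5%

White → 9 (first significant figure)
Green → 5 (second significant figure)
Red → ×10^2 multiplier
Gold → ±5% tolerance
95 × 100 = 9500 Ω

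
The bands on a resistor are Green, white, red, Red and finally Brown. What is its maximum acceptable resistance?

59792 Ω

Green → 5 (first significant figure)
White → 9 (second significant figure)
Red → 2 (third significant figure)
Red → ×10^2 multiplier
Brown → ±1% tolerance
592 × 100 = 59200 Ω
Maximum = 59200 × (1 + 1/100) = 59792 Ω.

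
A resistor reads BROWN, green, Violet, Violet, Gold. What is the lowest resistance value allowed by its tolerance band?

Brown → 1 (first significant figure)
Green → 5 (second significant figure)
Violet → 7 (third significant figure)
Violet → ×10^7 multiplier
Gold → ±5% tolerance
157 × 10000000 = 1570000000 Ω
Lowest = 1570000000 × (1 − 5/100) = 1491500000 Ω.

1491500000 Ω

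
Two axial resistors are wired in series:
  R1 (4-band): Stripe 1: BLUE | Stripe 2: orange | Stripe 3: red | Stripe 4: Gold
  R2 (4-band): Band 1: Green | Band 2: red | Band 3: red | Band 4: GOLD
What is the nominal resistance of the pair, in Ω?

R1: blue, orange → 63; red ×10^2 → 6300 Ω.
R2: green, red → 52; red ×10^2 → 5200 Ω.
Series: 6300 + 5200 = 11500 Ω.

11500 Ω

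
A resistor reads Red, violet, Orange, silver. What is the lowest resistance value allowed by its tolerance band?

Red → 2 (first significant figure)
Violet → 7 (second significant figure)
Orange → ×10^3 multiplier
Silver → ±10% tolerance
27 × 1000 = 27000 Ω
Lowest = 27000 × (1 − 10/100) = 24300 Ω.

24300 Ω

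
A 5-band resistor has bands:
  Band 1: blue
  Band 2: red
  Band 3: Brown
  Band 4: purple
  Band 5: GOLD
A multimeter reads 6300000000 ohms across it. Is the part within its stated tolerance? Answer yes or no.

Blue → 6 (first significant figure)
Red → 2 (second significant figure)
Brown → 1 (third significant figure)
Violet → ×10^7 multiplier
Gold → ±5% tolerance
621 × 10000000 = 6210000000 Ω
Allowed range: 5899500000 Ω to 6520500000 Ω.
6300000000 ohms lies inside that range.

yes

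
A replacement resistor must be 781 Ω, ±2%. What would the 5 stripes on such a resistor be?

violet, grey, brown, black, red

781 Ω = 781 × 10^0.
7 → violet
8 → grey
1 → brown
Multiplier 10^0 → black.
±2% tolerance → red.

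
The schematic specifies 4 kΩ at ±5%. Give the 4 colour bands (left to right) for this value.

4000 Ω = 40 × 10^2.
4 → yellow
0 → black
Multiplier 10^2 → red.
±5% tolerance → gold.

yellow, black, red, gold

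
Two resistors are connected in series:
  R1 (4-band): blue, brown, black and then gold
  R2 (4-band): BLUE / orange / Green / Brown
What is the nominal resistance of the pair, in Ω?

R1: blue, brown → 61; black ×1 → 61 Ω.
R2: blue, orange → 63; green ×10^5 → 6300000 Ω.
Series: 61 + 6300000 = 6300061 Ω.

6300061 Ω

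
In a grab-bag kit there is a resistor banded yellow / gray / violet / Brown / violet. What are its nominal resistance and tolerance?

Yellow → 4 (first significant figure)
Grey → 8 (second significant figure)
Violet → 7 (third significant figure)
Brown → ×10 multiplier
Violet → ±0.1% tolerance
487 × 10 = 4870 Ω

4870 Ω ±0.1%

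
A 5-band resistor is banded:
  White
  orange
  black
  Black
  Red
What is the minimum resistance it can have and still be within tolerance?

911.4 Ω

White → 9 (first significant figure)
Orange → 3 (second significant figure)
Black → 0 (third significant figure)
Black → ×1 multiplier
Red → ±2% tolerance
930 × 1 = 930 Ω
Minimum = 930 × (1 − 2/100) = 911.4 Ω.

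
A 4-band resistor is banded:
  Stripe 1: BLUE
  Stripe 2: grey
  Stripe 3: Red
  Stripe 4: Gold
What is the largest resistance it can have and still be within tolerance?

7140 Ω

Blue → 6 (first significant figure)
Grey → 8 (second significant figure)
Red → ×10^2 multiplier
Gold → ±5% tolerance
68 × 100 = 6800 Ω
Largest = 6800 × (1 + 5/100) = 7140 Ω.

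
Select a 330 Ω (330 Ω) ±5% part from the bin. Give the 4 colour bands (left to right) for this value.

330 Ω = 33 × 10^1.
3 → orange
3 → orange
Multiplier 10^1 → brown.
±5% tolerance → gold.

orange, orange, brown, gold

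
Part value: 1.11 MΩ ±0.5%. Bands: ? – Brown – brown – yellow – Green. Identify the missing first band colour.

brown

1110000 Ω = 111 × 10^4.
The first band gives digit 1 of the significand, and 1 is brown.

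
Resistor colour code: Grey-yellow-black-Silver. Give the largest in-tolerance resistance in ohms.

92.4 Ω

Grey → 8 (first significant figure)
Yellow → 4 (second significant figure)
Black → ×1 multiplier
Silver → ±10% tolerance
84 × 1 = 84 Ω
Largest = 84 × (1 + 10/100) = 92.4 Ω.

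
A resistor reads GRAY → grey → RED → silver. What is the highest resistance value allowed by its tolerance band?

Grey → 8 (first significant figure)
Grey → 8 (second significant figure)
Red → ×10^2 multiplier
Silver → ±10% tolerance
88 × 100 = 8800 Ω
Highest = 8800 × (1 + 10/100) = 9680 Ω.

9680 Ω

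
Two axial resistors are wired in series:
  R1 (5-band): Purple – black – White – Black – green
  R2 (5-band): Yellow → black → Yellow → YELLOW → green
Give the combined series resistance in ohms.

4040709 Ω

R1: violet, black, white → 709; black ×1 → 709 Ω.
R2: yellow, black, yellow → 404; yellow ×10^4 → 4040000 Ω.
Series: 709 + 4040000 = 4040709 Ω.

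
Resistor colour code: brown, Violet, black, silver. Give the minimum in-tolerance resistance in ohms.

Brown → 1 (first significant figure)
Violet → 7 (second significant figure)
Black → ×1 multiplier
Silver → ±10% tolerance
17 × 1 = 17 Ω
Minimum = 17 × (1 − 10/100) = 15.3 Ω.

15.3 Ω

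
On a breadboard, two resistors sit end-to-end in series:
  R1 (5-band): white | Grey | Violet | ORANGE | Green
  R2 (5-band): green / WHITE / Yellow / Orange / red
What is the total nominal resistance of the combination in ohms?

R1: white, grey, violet → 987; orange ×10^3 → 987000 Ω.
R2: green, white, yellow → 594; orange ×10^3 → 594000 Ω.
Series: 987000 + 594000 = 1581000 Ω.

1581000 Ω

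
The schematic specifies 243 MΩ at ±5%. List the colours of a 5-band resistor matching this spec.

red, yellow, orange, blue, gold

243000000 Ω = 243 × 10^6.
2 → red
4 → yellow
3 → orange
Multiplier 10^6 → blue.
±5% tolerance → gold.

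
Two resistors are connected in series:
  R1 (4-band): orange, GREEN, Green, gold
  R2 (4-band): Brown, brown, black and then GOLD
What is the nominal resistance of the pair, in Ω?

3500011 Ω

R1: orange, green → 35; green ×10^5 → 3500000 Ω.
R2: brown, brown → 11; black ×1 → 11 Ω.
Series: 3500000 + 11 = 3500011 Ω.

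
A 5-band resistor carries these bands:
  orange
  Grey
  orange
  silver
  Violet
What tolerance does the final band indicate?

The last band, violet, is the tolerance band.
Violet corresponds to ±0.1%.

±0.1%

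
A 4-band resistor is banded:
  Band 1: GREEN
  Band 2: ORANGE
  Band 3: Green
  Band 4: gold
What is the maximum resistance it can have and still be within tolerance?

Green → 5 (first significant figure)
Orange → 3 (second significant figure)
Green → ×10^5 multiplier
Gold → ±5% tolerance
53 × 100000 = 5300000 Ω
Maximum = 5300000 × (1 + 5/100) = 5565000 Ω.

5565000 Ω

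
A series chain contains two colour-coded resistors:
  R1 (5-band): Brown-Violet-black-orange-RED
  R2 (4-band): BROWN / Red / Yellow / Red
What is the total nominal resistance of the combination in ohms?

290000 Ω

R1: brown, violet, black → 170; orange ×10^3 → 170000 Ω.
R2: brown, red → 12; yellow ×10^4 → 120000 Ω.
Series: 170000 + 120000 = 290000 Ω.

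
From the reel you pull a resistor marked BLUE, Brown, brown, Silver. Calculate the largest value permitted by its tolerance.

Blue → 6 (first significant figure)
Brown → 1 (second significant figure)
Brown → ×10 multiplier
Silver → ±10% tolerance
61 × 10 = 610 Ω
Largest = 610 × (1 + 10/100) = 671 Ω.

671 Ω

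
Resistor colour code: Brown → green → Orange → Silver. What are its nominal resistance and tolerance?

15000 Ω ±10%

Brown → 1 (first significant figure)
Green → 5 (second significant figure)
Orange → ×10^3 multiplier
Silver → ±10% tolerance
15 × 1000 = 15000 Ω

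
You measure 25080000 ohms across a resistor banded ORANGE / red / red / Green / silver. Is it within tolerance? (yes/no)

Orange → 3 (first significant figure)
Red → 2 (second significant figure)
Red → 2 (third significant figure)
Green → ×10^5 multiplier
Silver → ±10% tolerance
322 × 100000 = 32200000 Ω
Allowed range: 28980000 Ω to 35420000 Ω.
25080000 ohms lies outside that range.

no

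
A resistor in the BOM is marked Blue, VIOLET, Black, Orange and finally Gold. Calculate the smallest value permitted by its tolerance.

636500 Ω

Blue → 6 (first significant figure)
Violet → 7 (second significant figure)
Black → 0 (third significant figure)
Orange → ×10^3 multiplier
Gold → ±5% tolerance
670 × 1000 = 670000 Ω
Smallest = 670000 × (1 − 5/100) = 636500 Ω.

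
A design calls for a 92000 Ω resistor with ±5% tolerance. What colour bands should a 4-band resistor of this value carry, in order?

white, red, orange, gold

92000 Ω = 92 × 10^3.
9 → white
2 → red
Multiplier 10^3 → orange.
±5% tolerance → gold.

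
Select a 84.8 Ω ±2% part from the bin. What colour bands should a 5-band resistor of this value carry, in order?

84.8 Ω = 848 × 10^-1.
8 → grey
4 → yellow
8 → grey
Multiplier 10^-1 → gold.
±2% tolerance → red.

grey, yellow, grey, gold, red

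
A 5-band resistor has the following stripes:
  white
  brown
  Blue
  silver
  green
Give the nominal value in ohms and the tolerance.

9.16 Ω ±0.5%

White → 9 (first significant figure)
Brown → 1 (second significant figure)
Blue → 6 (third significant figure)
Silver → ×0.01 multiplier
Green → ±0.5% tolerance
916 × 0.01 = 9.16 Ω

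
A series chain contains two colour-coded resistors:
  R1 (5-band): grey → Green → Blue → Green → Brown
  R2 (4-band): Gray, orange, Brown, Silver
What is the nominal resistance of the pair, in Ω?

85600830 Ω

R1: grey, green, blue → 856; green ×10^5 → 85600000 Ω.
R2: grey, orange → 83; brown ×10 → 830 Ω.
Series: 85600000 + 830 = 85600830 Ω.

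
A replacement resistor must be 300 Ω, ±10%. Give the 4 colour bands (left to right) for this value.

300 Ω = 30 × 10^1.
3 → orange
0 → black
Multiplier 10^1 → brown.
±10% tolerance → silver.

orange, black, brown, silver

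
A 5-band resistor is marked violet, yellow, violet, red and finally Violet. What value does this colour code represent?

74700 Ω

Violet → 7 (first significant figure)
Yellow → 4 (second significant figure)
Violet → 7 (third significant figure)
Red → ×10^2 multiplier
747 × 100 = 74700 Ω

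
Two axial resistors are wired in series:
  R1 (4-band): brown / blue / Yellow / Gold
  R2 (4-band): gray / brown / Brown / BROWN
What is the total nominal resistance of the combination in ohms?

160810 Ω

R1: brown, blue → 16; yellow ×10^4 → 160000 Ω.
R2: grey, brown → 81; brown ×10 → 810 Ω.
Series: 160000 + 810 = 160810 Ω.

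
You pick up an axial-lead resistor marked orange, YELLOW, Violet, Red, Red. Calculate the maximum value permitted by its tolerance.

Orange → 3 (first significant figure)
Yellow → 4 (second significant figure)
Violet → 7 (third significant figure)
Red → ×10^2 multiplier
Red → ±2% tolerance
347 × 100 = 34700 Ω
Maximum = 34700 × (1 + 2/100) = 35394 Ω.

35394 Ω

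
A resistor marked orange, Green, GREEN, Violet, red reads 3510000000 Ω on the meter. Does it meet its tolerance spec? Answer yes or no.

yes

Orange → 3 (first significant figure)
Green → 5 (second significant figure)
Green → 5 (third significant figure)
Violet → ×10^7 multiplier
Red → ±2% tolerance
355 × 10000000 = 3550000000 Ω
Allowed range: 3479000000 Ω to 3621000000 Ω.
3510000000 Ω lies inside that range.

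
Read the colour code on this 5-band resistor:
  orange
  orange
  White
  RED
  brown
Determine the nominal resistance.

33900 Ω

Orange → 3 (first significant figure)
Orange → 3 (second significant figure)
White → 9 (third significant figure)
Red → ×10^2 multiplier
339 × 100 = 33900 Ω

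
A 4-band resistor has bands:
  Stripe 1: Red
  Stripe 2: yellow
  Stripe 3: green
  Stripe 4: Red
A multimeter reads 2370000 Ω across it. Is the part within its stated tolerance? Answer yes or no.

Red → 2 (first significant figure)
Yellow → 4 (second significant figure)
Green → ×10^5 multiplier
Red → ±2% tolerance
24 × 100000 = 2400000 Ω
Allowed range: 2352000 Ω to 2448000 Ω.
2370000 Ω lies inside that range.

yes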